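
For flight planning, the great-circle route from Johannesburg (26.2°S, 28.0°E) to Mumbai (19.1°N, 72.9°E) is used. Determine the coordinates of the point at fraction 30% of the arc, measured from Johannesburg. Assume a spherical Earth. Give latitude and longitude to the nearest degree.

≈ 13°S, 42°E

The haversine formula gives a central angle δ ≈ 1.097 rad (62.9°) between the endpoints.
Interpolate at f = 0.30 with slerp weights a = sin((1−f)δ)/sin δ ≈ 0.781, b = sin(fδ)/sin δ ≈ 0.363.
p = a·p₁ + b·p₂ ≈ (0.719, 0.657, -0.226); φ = arcsin(p_z) ≈ -13.05°, λ = atan2(p_y, p_x) ≈ 42.40°.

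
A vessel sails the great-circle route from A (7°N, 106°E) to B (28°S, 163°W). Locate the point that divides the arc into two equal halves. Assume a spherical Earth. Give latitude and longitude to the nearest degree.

Write both endpoints as unit vectors p₁, p₂ with components (cos φ cos λ, cos φ sin λ, sin φ).
The central angle between the endpoints is δ = arccos(p₁·p₂) ≈ 1.643 rad (94.2°).
Interpolate at f = 1/2 with slerp weights a = sin((1−f)δ)/sin δ ≈ 0.734, b = sin(fδ)/sin δ ≈ 0.734.
p = a·p₁ + b·p₂ ≈ (-0.821, 0.511, -0.255); φ = arcsin(p_z) ≈ -14.79°, λ = atan2(p_y, p_x) ≈ 148.10°.

≈ (15°S, 148°E)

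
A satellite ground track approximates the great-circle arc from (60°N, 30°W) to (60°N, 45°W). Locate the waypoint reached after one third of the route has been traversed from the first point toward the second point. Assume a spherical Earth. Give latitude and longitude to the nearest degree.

≈ (60°N, 35°W)

Write both endpoints as unit vectors p₁, p₂ with components (cos φ cos λ, cos φ sin λ, sin φ).
The central angle between the endpoints is δ = arccos(p₁·p₂) ≈ 0.131 rad (7.5°).
Interpolate at f = 1/3 with slerp weights a = sin((1−f)δ)/sin δ ≈ 0.668, b = sin(fδ)/sin δ ≈ 0.334.
p = a·p₁ + b·p₂ ≈ (0.407, -0.285, 0.868); φ = arcsin(p_z) ≈ 60.19°, λ = atan2(p_y, p_x) ≈ -34.99°.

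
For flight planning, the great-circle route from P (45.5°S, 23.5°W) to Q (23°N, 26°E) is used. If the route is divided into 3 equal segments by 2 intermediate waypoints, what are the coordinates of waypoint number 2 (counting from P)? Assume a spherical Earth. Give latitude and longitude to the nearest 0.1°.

≈ (0.5°S, 11.7°E)

Convert each endpoint to a unit vector on the sphere (x = cos φ cos λ, y = cos φ sin λ, z = sin φ).
The central angle between the endpoints is δ = arccos(p₁·p₂) ≈ 1.430 rad (81.9°).
Interpolate at f = 2/3 with slerp weights a = sin((1−f)δ)/sin δ ≈ 0.463, b = sin(fδ)/sin δ ≈ 0.823.
p = a·p₁ + b·p₂ ≈ (0.979, 0.203, -0.009); φ = arcsin(p_z) ≈ -0.50°, λ = atan2(p_y, p_x) ≈ 11.70°.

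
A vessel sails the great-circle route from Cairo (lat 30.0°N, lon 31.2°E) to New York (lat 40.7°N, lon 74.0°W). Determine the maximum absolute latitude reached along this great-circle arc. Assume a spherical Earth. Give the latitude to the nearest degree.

The great circle lies in the plane with unit normal n̂ = (p₁ × p₂)/|p₁ × p₂|.
Here n̂_z ≈ -0.641; the vertex latitude is φ_max = arccos|n̂_z| ≈ 50.1°.

≈ 50°N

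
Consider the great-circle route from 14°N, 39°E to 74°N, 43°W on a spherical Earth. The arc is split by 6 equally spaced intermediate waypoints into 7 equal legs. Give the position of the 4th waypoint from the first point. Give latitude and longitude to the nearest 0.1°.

≈ 53.8°N, 20.1°E

The haversine formula gives a central angle δ ≈ 1.298 rad (74.3°) between the endpoints.
Interpolate at f = 4/7 with slerp weights a = sin((1−f)δ)/sin δ ≈ 0.548, b = sin(fδ)/sin δ ≈ 0.701.
p = a·p₁ + b·p₂ ≈ (0.555, 0.203, 0.807); φ = arcsin(p_z) ≈ 53.79°, λ = atan2(p_y, p_x) ≈ 20.09°.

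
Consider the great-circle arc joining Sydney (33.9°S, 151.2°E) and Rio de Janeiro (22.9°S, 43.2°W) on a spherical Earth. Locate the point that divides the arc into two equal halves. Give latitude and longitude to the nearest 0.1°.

The haversine formula gives a central angle δ ≈ 2.122 rad (121.6°) between the endpoints.
Interpolate at f = 1/2 with slerp weights a = sin((1−f)δ)/sin δ ≈ 1.024, b = sin(fδ)/sin δ ≈ 1.024.
p = a·p₁ + b·p₂ ≈ (-0.057, -0.236, -0.970); φ = arcsin(p_z) ≈ -75.93°, λ = atan2(p_y, p_x) ≈ -103.60°.

≈ 75.9°S, 103.6°W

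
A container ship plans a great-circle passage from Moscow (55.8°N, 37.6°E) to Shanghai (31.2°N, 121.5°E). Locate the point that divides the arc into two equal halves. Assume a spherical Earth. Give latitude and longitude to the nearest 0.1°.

≈ 51.4°N, 90.1°E

Convert each endpoint to a unit vector on the sphere (x = cos φ cos λ, y = cos φ sin λ, z = sin φ).
The central angle between the endpoints is δ = arccos(p₁·p₂) ≈ 1.071 rad (61.3°).
Interpolate at f = 1/2 with slerp weights a = sin((1−f)δ)/sin δ ≈ 0.581, b = sin(fδ)/sin δ ≈ 0.581.
p = a·p₁ + b·p₂ ≈ (-0.001, 0.623, 0.782); φ = arcsin(p_z) ≈ 51.44°, λ = atan2(p_y, p_x) ≈ 90.09°.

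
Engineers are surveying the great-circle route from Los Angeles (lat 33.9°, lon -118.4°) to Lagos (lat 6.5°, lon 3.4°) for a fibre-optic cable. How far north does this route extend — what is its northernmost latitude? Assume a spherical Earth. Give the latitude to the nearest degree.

≈ 41°

The great circle lies in the plane with unit normal n̂ = (p₁ × p₂)/|p₁ × p₂|.
Here n̂_z ≈ +0.755; the vertex latitude is φ_max = arccos|n̂_z| ≈ 41.0°.
Check via Clairaut: cos φ_max = |cos φ₁| · sin C = cos(33.9°)·sin(65.4°) ≈ 0.755, again giving ≈ 41.0°.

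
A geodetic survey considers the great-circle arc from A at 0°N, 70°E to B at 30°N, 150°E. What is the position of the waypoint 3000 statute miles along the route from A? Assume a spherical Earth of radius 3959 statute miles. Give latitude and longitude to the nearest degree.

≈ 20°N, 109°E

Write both endpoints as unit vectors p₁, p₂ with components (cos φ cos λ, cos φ sin λ, sin φ).
The central angle between the endpoints is δ = arccos(p₁·p₂) ≈ 1.420 rad (81.4°). The total great-circle distance is δ·R ≈ 1.420 × 3959 ≈ 5621 mi, so the target fraction is f = 3000/5621 ≈ 0.534.
Interpolate at f ≈ 0.534 with slerp weights a = sin((1−f)δ)/sin δ ≈ 0.622, b = sin(fδ)/sin δ ≈ 0.695.
p = a·p₁ + b·p₂ ≈ (-0.309, 0.885, 0.348); φ = arcsin(p_z) ≈ 20.34°, λ = atan2(p_y, p_x) ≈ 109.22°.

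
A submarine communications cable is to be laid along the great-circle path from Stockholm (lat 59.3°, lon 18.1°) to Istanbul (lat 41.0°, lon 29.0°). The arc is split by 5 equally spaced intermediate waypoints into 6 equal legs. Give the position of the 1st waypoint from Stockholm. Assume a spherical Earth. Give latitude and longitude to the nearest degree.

≈ lat 56°, lon 21°

Write both endpoints as unit vectors p₁, p₂ with components (cos φ cos λ, cos φ sin λ, sin φ).
The central angle between the endpoints is δ = arccos(p₁·p₂) ≈ 0.341 rad (19.5°).
Interpolate at f = 1/6 with slerp weights a = sin((1−f)δ)/sin δ ≈ 0.838, b = sin(fδ)/sin δ ≈ 0.170.
p = a·p₁ + b·p₂ ≈ (0.519, 0.195, 0.832); φ = arcsin(p_z) ≈ 56.33°, λ = atan2(p_y, p_x) ≈ 20.61°.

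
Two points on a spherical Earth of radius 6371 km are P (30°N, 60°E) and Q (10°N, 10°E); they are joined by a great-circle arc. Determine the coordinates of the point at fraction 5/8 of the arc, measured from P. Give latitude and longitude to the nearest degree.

Convert each endpoint to a unit vector on the sphere (x = cos φ cos λ, y = cos φ sin λ, z = sin φ).
The central angle between the endpoints is δ = arccos(p₁·p₂) ≈ 0.883 rad (50.6°).
Interpolate at f = 5/8 with slerp weights a = sin((1−f)δ)/sin δ ≈ 0.421, b = sin(fδ)/sin δ ≈ 0.679.
p = a·p₁ + b·p₂ ≈ (0.840, 0.432, 0.328); φ = arcsin(p_z) ≈ 19.16°, λ = atan2(p_y, p_x) ≈ 27.19°.

≈ (19°N, 27°E)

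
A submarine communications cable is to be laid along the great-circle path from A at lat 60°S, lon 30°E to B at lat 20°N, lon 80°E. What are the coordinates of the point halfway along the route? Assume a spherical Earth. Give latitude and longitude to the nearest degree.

Convert each endpoint to a unit vector on the sphere (x = cos φ cos λ, y = cos φ sin λ, z = sin φ).
The central angle between the endpoints is δ = arccos(p₁·p₂) ≈ 1.565 rad (89.7°).
Interpolate at f = 1/2 with slerp weights a = sin((1−f)δ)/sin δ ≈ 0.705, b = sin(fδ)/sin δ ≈ 0.705.
p = a·p₁ + b·p₂ ≈ (0.420, 0.829, -0.369); φ = arcsin(p_z) ≈ -21.68°, λ = atan2(p_y, p_x) ≈ 63.11°.

≈ lat 22°S, lon 63°E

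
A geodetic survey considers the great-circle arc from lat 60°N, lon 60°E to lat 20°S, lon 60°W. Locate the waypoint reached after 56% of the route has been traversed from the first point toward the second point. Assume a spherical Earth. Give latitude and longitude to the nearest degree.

Convert each endpoint to a unit vector on the sphere (x = cos φ cos λ, y = cos φ sin λ, z = sin φ).
The central angle between the endpoints is δ = arccos(p₁·p₂) ≈ 2.131 rad (122.1°).
Interpolate at f = 0.56 with slerp weights a = sin((1−f)δ)/sin δ ≈ 0.951, b = sin(fδ)/sin δ ≈ 1.097.
p = a·p₁ + b·p₂ ≈ (0.753, -0.481, 0.449); φ = arcsin(p_z) ≈ 26.66°, λ = atan2(p_y, p_x) ≈ -32.55°.

≈ lat 27°N, lon 33°W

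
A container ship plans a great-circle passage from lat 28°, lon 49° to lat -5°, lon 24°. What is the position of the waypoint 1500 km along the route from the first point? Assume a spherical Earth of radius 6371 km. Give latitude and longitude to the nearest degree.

≈ lat 17°, lon 40°

Convert each endpoint to a unit vector on the sphere (x = cos φ cos λ, y = cos φ sin λ, z = sin φ).
The central angle between the endpoints is δ = arccos(p₁·p₂) ≈ 0.713 rad (40.9°). The total great-circle distance is δ·R ≈ 0.713 × 6371 ≈ 4544 km, so the target fraction is f = 1500/4544 ≈ 0.330.
Interpolate at f ≈ 0.330 with slerp weights a = sin((1−f)δ)/sin δ ≈ 0.703, b = sin(fδ)/sin δ ≈ 0.357.
p = a·p₁ + b·p₂ ≈ (0.732, 0.613, 0.299); φ = arcsin(p_z) ≈ 17.39°, λ = atan2(p_y, p_x) ≈ 39.95°.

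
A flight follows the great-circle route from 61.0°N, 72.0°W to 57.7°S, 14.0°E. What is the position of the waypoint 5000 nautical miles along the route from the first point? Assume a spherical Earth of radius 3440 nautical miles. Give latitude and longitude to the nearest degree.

From cos δ = sin φ₁ sin φ₂ + cos φ₁ cos φ₂ cos Δλ, the central angle is δ ≈ 2.376 rad (136.2°). The total great-circle distance is δ·R ≈ 2.376 × 3440 ≈ 8175 nmi, so the target fraction is f = 5000/8175 ≈ 0.612.
Interpolate at f ≈ 0.612 with slerp weights a = sin((1−f)δ)/sin δ ≈ 1.151, b = sin(fδ)/sin δ ≈ 1.434.
p = a·p₁ + b·p₂ ≈ (0.916, -0.345, -0.205); φ = arcsin(p_z) ≈ -11.84°, λ = atan2(p_y, p_x) ≈ -20.66°.

≈ 12°S, 21°W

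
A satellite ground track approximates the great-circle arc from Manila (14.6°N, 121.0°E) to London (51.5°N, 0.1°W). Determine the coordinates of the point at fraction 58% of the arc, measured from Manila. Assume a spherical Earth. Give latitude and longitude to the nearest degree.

Convert each endpoint to a unit vector on the sphere (x = cos φ cos λ, y = cos φ sin λ, z = sin φ).
The central angle between the endpoints is δ = arccos(p₁·p₂) ≈ 1.685 rad (96.5°).
Interpolate at f = 0.58 with slerp weights a = sin((1−f)δ)/sin δ ≈ 0.654, b = sin(fδ)/sin δ ≈ 0.834.
p = a·p₁ + b·p₂ ≈ (0.193, 0.542, 0.818); φ = arcsin(p_z) ≈ 54.88°, λ = atan2(p_y, p_x) ≈ 70.37°.

≈ (55°N, 70°E)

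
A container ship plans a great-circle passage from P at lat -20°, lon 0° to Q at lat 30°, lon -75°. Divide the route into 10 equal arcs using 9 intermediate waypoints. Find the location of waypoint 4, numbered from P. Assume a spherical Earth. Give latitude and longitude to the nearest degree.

≈ lat 1°, lon -29°

Convert each endpoint to a unit vector on the sphere (x = cos φ cos λ, y = cos φ sin λ, z = sin φ).
The central angle between the endpoints is δ = arccos(p₁·p₂) ≈ 1.531 rad (87.7°).
Interpolate at f = 4/10 with slerp weights a = sin((1−f)δ)/sin δ ≈ 0.795, b = sin(fδ)/sin δ ≈ 0.575.
p = a·p₁ + b·p₂ ≈ (0.876, -0.481, 0.016); φ = arcsin(p_z) ≈ 0.89°, λ = atan2(p_y, p_x) ≈ -28.77°.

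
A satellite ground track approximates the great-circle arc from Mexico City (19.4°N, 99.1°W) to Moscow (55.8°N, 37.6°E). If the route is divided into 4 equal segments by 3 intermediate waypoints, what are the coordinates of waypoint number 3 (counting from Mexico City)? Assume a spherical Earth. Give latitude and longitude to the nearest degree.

≈ 68°N, 8°W

Convert each endpoint to a unit vector on the sphere (x = cos φ cos λ, y = cos φ sin λ, z = sin φ).
The central angle between the endpoints is δ = arccos(p₁·p₂) ≈ 1.682 rad (96.4°).
Interpolate at f = 3/4 with slerp weights a = sin((1−f)δ)/sin δ ≈ 0.411, b = sin(fδ)/sin δ ≈ 0.959.
p = a·p₁ + b·p₂ ≈ (0.366, -0.054, 0.929); φ = arcsin(p_z) ≈ 68.31°, λ = atan2(p_y, p_x) ≈ -8.38°.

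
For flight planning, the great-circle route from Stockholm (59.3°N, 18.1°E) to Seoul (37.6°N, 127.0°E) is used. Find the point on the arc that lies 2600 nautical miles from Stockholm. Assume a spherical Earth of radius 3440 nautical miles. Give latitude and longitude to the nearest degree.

From cos δ = sin φ₁ sin φ₂ + cos φ₁ cos φ₂ cos Δλ, the central angle is δ ≈ 1.166 rad (66.8°). The total great-circle distance is δ·R ≈ 1.166 × 3440 ≈ 4012 nmi, so the target fraction is f = 2600/4012 ≈ 0.648.
Interpolate at f ≈ 0.648 with slerp weights a = sin((1−f)δ)/sin δ ≈ 0.434, b = sin(fδ)/sin δ ≈ 0.746.
p = a·p₁ + b·p₂ ≈ (-0.145, 0.541, 0.828); φ = arcsin(p_z) ≈ 55.94°, λ = atan2(p_y, p_x) ≈ 105.02°.

≈ 56°N, 105°E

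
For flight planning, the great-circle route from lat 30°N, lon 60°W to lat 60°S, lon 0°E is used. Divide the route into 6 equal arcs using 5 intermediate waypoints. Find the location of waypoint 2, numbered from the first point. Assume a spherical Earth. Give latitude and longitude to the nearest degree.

The haversine formula gives a central angle δ ≈ 1.789 rad (102.5°) between the endpoints.
Interpolate at f = 2/6 with slerp weights a = sin((1−f)δ)/sin δ ≈ 0.952, b = sin(fδ)/sin δ ≈ 0.575.
p = a·p₁ + b·p₂ ≈ (0.700, -0.714, -0.022); φ = arcsin(p_z) ≈ -1.27°, λ = atan2(p_y, p_x) ≈ -45.57°.

≈ lat 1°S, lon 46°W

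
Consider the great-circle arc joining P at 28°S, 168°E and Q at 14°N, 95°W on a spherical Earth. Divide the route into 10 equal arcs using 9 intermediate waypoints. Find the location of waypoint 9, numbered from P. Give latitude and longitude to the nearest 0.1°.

Write both endpoints as unit vectors p₁, p₂ with components (cos φ cos λ, cos φ sin λ, sin φ).
The central angle between the endpoints is δ = arccos(p₁·p₂) ≈ 1.791 rad (102.6°).
Interpolate at f = 9/10 with slerp weights a = sin((1−f)δ)/sin δ ≈ 0.182, b = sin(fδ)/sin δ ≈ 1.024.
p = a·p₁ + b·p₂ ≈ (-0.244, -0.956, 0.162); φ = arcsin(p_z) ≈ 9.32°, λ = atan2(p_y, p_x) ≈ -104.33°.

≈ 9.3°N, 104.3°W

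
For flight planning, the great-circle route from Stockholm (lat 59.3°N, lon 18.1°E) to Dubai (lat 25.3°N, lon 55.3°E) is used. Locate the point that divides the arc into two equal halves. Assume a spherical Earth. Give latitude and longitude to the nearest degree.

≈ lat 44°N, lon 42°E

Convert each endpoint to a unit vector on the sphere (x = cos φ cos λ, y = cos φ sin λ, z = sin φ).
The central angle between the endpoints is δ = arccos(p₁·p₂) ≈ 0.745 rad (42.7°).
Interpolate at f = 1/2 with slerp weights a = sin((1−f)δ)/sin δ ≈ 0.537, b = sin(fδ)/sin δ ≈ 0.537.
p = a·p₁ + b·p₂ ≈ (0.537, 0.484, 0.691); φ = arcsin(p_z) ≈ 43.71°, λ = atan2(p_y, p_x) ≈ 42.05°.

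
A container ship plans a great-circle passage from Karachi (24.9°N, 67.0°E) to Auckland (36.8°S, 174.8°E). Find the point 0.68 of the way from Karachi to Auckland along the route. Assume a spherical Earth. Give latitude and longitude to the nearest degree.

The haversine formula gives a central angle δ ≈ 2.065 rad (118.3°) between the endpoints.
Interpolate at f = 0.68 with slerp weights a = sin((1−f)δ)/sin δ ≈ 0.697, b = sin(fδ)/sin δ ≈ 1.120.
p = a·p₁ + b·p₂ ≈ (-0.646, 0.663, -0.377); φ = arcsin(p_z) ≈ -22.18°, λ = atan2(p_y, p_x) ≈ 134.25°.

≈ (22°S, 134°E)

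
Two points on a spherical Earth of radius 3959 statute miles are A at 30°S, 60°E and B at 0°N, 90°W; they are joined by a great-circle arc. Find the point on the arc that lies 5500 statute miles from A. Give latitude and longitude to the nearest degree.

≈ 40°S, 43°W

The haversine formula gives a central angle δ ≈ 2.419 rad (138.6°) between the endpoints. The total great-circle distance is δ·R ≈ 2.419 × 3959 ≈ 9576 mi, so the target fraction is f = 5500/9576 ≈ 0.574.
Interpolate at f ≈ 0.574 with slerp weights a = sin((1−f)δ)/sin δ ≈ 1.296, b = sin(fδ)/sin δ ≈ 1.487.
p = a·p₁ + b·p₂ ≈ (0.561, -0.515, -0.648); φ = arcsin(p_z) ≈ -40.38°, λ = atan2(p_y, p_x) ≈ -42.55°.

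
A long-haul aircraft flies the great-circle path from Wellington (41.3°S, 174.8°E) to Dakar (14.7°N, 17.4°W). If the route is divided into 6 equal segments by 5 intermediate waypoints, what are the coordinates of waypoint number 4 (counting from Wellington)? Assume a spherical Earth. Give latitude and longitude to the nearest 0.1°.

From cos δ = sin φ₁ sin φ₂ + cos φ₁ cos φ₂ cos Δλ, the central angle is δ ≈ 2.642 rad (151.4°).
Interpolate at f = 4/6 with slerp weights a = sin((1−f)δ)/sin δ ≈ 1.609, b = sin(fδ)/sin δ ≈ 2.049.
p = a·p₁ + b·p₂ ≈ (0.687, -0.483, -0.542); φ = arcsin(p_z) ≈ -32.83°, λ = atan2(p_y, p_x) ≈ -35.10°.

≈ 32.8°S, 35.1°W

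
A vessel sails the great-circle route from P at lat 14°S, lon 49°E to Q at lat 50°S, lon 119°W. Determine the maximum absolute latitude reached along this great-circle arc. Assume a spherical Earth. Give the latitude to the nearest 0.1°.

≈ 81.8°S

The great circle lies in the plane with unit normal n̂ = (p₁ × p₂)/|p₁ × p₂|.
Here n̂_z ≈ -0.143; the vertex latitude is φ_max = arccos|n̂_z| ≈ 81.8°.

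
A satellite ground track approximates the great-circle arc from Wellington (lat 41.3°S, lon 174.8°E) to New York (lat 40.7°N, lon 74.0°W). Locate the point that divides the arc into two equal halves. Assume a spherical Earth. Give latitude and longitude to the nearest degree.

Convert each endpoint to a unit vector on the sphere (x = cos φ cos λ, y = cos φ sin λ, z = sin φ).
The central angle between the endpoints is δ = arccos(p₁·p₂) ≈ 2.261 rad (129.5°).
Interpolate at f = 1/2 with slerp weights a = sin((1−f)δ)/sin δ ≈ 1.173, b = sin(fδ)/sin δ ≈ 1.173.
p = a·p₁ + b·p₂ ≈ (-0.632, -0.775, -0.009); φ = arcsin(p_z) ≈ -0.53°, λ = atan2(p_y, p_x) ≈ -129.22°.

≈ lat 1°S, lon 129°W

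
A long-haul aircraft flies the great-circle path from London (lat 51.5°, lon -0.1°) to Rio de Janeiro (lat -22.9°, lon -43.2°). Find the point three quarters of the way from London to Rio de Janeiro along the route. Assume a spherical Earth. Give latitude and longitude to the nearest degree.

From cos δ = sin φ₁ sin φ₂ + cos φ₁ cos φ₂ cos Δλ, the central angle is δ ≈ 1.456 rad (83.4°).
Interpolate at f = 3/4 with slerp weights a = sin((1−f)δ)/sin δ ≈ 0.358, b = sin(fδ)/sin δ ≈ 0.894.
p = a·p₁ + b·p₂ ≈ (0.823, -0.564, -0.067); φ = arcsin(p_z) ≈ -3.85°, λ = atan2(p_y, p_x) ≈ -34.41°.

≈ lat -4°, lon -34°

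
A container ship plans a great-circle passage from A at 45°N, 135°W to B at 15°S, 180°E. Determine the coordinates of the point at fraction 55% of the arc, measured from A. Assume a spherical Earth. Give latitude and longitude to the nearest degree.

≈ 13°N, 163°W

The haversine formula gives a central angle δ ≈ 1.266 rad (72.5°) between the endpoints.
Interpolate at f = 0.55 with slerp weights a = sin((1−f)δ)/sin δ ≈ 0.565, b = sin(fδ)/sin δ ≈ 0.672.
p = a·p₁ + b·p₂ ≈ (-0.932, -0.283, 0.226); φ = arcsin(p_z) ≈ 13.05°, λ = atan2(p_y, p_x) ≈ -163.13°.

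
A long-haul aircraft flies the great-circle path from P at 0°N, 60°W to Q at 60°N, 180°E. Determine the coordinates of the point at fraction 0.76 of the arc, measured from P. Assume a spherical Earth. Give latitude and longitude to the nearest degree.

The haversine formula gives a central angle δ ≈ 1.823 rad (104.5°) between the endpoints.
Interpolate at f = 0.76 with slerp weights a = sin((1−f)δ)/sin δ ≈ 0.438, b = sin(fδ)/sin δ ≈ 1.015.
p = a·p₁ + b·p₂ ≈ (-0.289, -0.379, 0.879); φ = arcsin(p_z) ≈ 61.54°, λ = atan2(p_y, p_x) ≈ -127.30°.

≈ 62°N, 127°W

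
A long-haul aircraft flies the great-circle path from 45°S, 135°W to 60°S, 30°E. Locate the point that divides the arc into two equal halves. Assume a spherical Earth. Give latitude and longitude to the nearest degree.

≈ 81°S, 105°W

Convert each endpoint to a unit vector on the sphere (x = cos φ cos λ, y = cos φ sin λ, z = sin φ).
The central angle between the endpoints is δ = arccos(p₁·p₂) ≈ 1.297 rad (74.3°).
Interpolate at f = 1/2 with slerp weights a = sin((1−f)δ)/sin δ ≈ 0.627, b = sin(fδ)/sin δ ≈ 0.627.
p = a·p₁ + b·p₂ ≈ (-0.042, -0.157, -0.987); φ = arcsin(p_z) ≈ -80.66°, λ = atan2(p_y, p_x) ≈ -105.00°.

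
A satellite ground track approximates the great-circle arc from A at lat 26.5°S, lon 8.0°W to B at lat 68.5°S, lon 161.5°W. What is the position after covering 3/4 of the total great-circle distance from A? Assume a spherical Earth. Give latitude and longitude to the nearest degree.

≈ lat 81°S, lon 88°W

The haversine formula gives a central angle δ ≈ 1.449 rad (83.0°) between the endpoints.
Interpolate at f = 3/4 with slerp weights a = sin((1−f)δ)/sin δ ≈ 0.357, b = sin(fδ)/sin δ ≈ 0.892.
p = a·p₁ + b·p₂ ≈ (0.006, -0.148, -0.989); φ = arcsin(p_z) ≈ -81.47°, λ = atan2(p_y, p_x) ≈ -87.50°.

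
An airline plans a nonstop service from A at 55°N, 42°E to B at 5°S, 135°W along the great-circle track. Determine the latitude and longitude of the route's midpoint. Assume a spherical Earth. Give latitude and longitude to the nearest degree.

≈ 60°N, 131°W

The haversine formula gives a central angle δ ≈ 2.268 rad (129.9°) between the endpoints.
Interpolate at f = 1/2 with slerp weights a = sin((1−f)δ)/sin δ ≈ 1.182, b = sin(fδ)/sin δ ≈ 1.182.
p = a·p₁ + b·p₂ ≈ (-0.329, -0.379, 0.865); φ = arcsin(p_z) ≈ 59.89°, λ = atan2(p_y, p_x) ≈ -130.94°.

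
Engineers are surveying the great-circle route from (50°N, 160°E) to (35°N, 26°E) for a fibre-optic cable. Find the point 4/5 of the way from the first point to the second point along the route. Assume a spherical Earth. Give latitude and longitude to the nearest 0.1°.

≈ (49.7°N, 38.2°E)

Write both endpoints as unit vectors p₁, p₂ with components (cos φ cos λ, cos φ sin λ, sin φ).
The central angle between the endpoints is δ = arccos(p₁·p₂) ≈ 1.497 rad (85.8°).
Interpolate at f = 4/5 with slerp weights a = sin((1−f)δ)/sin δ ≈ 0.296, b = sin(fδ)/sin δ ≈ 0.934.
p = a·p₁ + b·p₂ ≈ (0.509, 0.400, 0.762); φ = arcsin(p_z) ≈ 49.65°, λ = atan2(p_y, p_x) ≈ 38.20°.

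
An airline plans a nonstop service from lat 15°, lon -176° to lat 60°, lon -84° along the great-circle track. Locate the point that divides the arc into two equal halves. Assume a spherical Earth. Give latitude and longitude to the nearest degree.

≈ lat 46°, lon -148°

From cos δ = sin φ₁ sin φ₂ + cos φ₁ cos φ₂ cos Δλ, the central angle is δ ≈ 1.362 rad (78.0°).
Interpolate at f = 1/2 with slerp weights a = sin((1−f)δ)/sin δ ≈ 0.644, b = sin(fδ)/sin δ ≈ 0.644.
p = a·p₁ + b·p₂ ≈ (-0.586, -0.363, 0.724); φ = arcsin(p_z) ≈ 46.38°, λ = atan2(p_y, p_x) ≈ -148.22°.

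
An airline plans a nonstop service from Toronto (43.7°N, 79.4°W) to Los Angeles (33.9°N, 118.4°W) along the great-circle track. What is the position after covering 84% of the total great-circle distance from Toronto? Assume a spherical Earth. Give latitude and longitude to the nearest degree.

≈ 36°N, 113°W

Write both endpoints as unit vectors p₁, p₂ with components (cos φ cos λ, cos φ sin λ, sin φ).
The central angle between the endpoints is δ = arccos(p₁·p₂) ≈ 0.552 rad (31.6°).
Interpolate at f = 0.84 with slerp weights a = sin((1−f)δ)/sin δ ≈ 0.168, b = sin(fδ)/sin δ ≈ 0.853.
p = a·p₁ + b·p₂ ≈ (-0.314, -0.742, 0.592); φ = arcsin(p_z) ≈ 36.29°, λ = atan2(p_y, p_x) ≈ -112.95°.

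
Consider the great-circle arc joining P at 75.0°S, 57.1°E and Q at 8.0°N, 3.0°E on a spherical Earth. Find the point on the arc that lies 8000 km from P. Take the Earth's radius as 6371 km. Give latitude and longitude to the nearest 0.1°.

Write both endpoints as unit vectors p₁, p₂ with components (cos φ cos λ, cos φ sin λ, sin φ).
The central angle between the endpoints is δ = arccos(p₁·p₂) ≈ 1.555 rad (89.1°). The total great-circle distance is δ·R ≈ 1.555 × 6371 ≈ 9907 km, so the target fraction is f = 8000/9907 ≈ 0.808.
Interpolate at f ≈ 0.808 with slerp weights a = sin((1−f)δ)/sin δ ≈ 0.295, b = sin(fδ)/sin δ ≈ 0.951.
p = a·p₁ + b·p₂ ≈ (0.982, 0.113, -0.152); φ = arcsin(p_z) ≈ -8.77°, λ = atan2(p_y, p_x) ≈ 6.59°.

≈ 8.8°S, 6.6°E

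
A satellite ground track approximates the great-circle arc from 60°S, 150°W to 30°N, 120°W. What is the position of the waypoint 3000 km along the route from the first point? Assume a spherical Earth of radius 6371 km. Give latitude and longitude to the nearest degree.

≈ 35°S, 136°W

Write both endpoints as unit vectors p₁, p₂ with components (cos φ cos λ, cos φ sin λ, sin φ).
The central angle between the endpoints is δ = arccos(p₁·p₂) ≈ 1.629 rad (93.3°). The total great-circle distance is δ·R ≈ 1.629 × 6371 ≈ 10377 km, so the target fraction is f = 3000/10377 ≈ 0.289.
Interpolate at f ≈ 0.289 with slerp weights a = sin((1−f)δ)/sin δ ≈ 0.918, b = sin(fδ)/sin δ ≈ 0.454.
p = a·p₁ + b·p₂ ≈ (-0.594, -0.570, -0.567); φ = arcsin(p_z) ≈ -34.57°, λ = atan2(p_y, p_x) ≈ -136.17°.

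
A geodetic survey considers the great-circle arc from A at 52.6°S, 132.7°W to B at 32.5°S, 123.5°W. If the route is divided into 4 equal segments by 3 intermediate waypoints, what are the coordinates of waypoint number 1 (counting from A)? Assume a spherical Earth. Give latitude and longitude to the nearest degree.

Write both endpoints as unit vectors p₁, p₂ with components (cos φ cos λ, cos φ sin λ, sin φ).
The central angle between the endpoints is δ = arccos(p₁·p₂) ≈ 0.370 rad (21.2°).
Interpolate at f = 1/4 with slerp weights a = sin((1−f)δ)/sin δ ≈ 0.758, b = sin(fδ)/sin δ ≈ 0.255.
p = a·p₁ + b·p₂ ≈ (-0.431, -0.518, -0.739); φ = arcsin(p_z) ≈ -47.65°, λ = atan2(p_y, p_x) ≈ -129.77°.

≈ 48°S, 130°W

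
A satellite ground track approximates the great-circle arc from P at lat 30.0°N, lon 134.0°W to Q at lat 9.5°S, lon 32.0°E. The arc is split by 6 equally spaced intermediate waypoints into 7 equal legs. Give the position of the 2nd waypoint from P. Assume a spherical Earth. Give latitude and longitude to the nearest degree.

≈ lat 58°N, lon 83°W

The haversine formula gives a central angle δ ≈ 2.717 rad (155.7°) between the endpoints.
Interpolate at f = 2/7 with slerp weights a = sin((1−f)δ)/sin δ ≈ 2.264, b = sin(fδ)/sin δ ≈ 1.702.
p = a·p₁ + b·p₂ ≈ (0.061, -0.521, 0.851); φ = arcsin(p_z) ≈ 58.35°, λ = atan2(p_y, p_x) ≈ -83.30°.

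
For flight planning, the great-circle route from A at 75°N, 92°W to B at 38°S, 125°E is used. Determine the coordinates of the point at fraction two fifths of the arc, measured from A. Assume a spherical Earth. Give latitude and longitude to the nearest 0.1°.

≈ 43.7°N, 144.2°E

Write both endpoints as unit vectors p₁, p₂ with components (cos φ cos λ, cos φ sin λ, sin φ).
The central angle between the endpoints is δ = arccos(p₁·p₂) ≈ 2.430 rad (139.3°).
Interpolate at f = 2/5 with slerp weights a = sin((1−f)δ)/sin δ ≈ 1.522, b = sin(fδ)/sin δ ≈ 1.266.
p = a·p₁ + b·p₂ ≈ (-0.586, 0.423, 0.691); φ = arcsin(p_z) ≈ 43.73°, λ = atan2(p_y, p_x) ≈ 144.15°.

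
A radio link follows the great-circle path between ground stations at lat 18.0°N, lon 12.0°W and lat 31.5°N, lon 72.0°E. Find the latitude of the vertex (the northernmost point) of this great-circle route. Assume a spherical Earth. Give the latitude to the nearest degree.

The great circle lies in the plane with unit normal n̂ = (p₁ × p₂)/|p₁ × p₂|.
Here n̂_z ≈ +0.832; the vertex latitude is φ_max = arccos|n̂_z| ≈ 33.7°.
Check via Clairaut: cos φ_max = |cos φ₁| · sin C = cos(18.0°)·sin(61.0°) ≈ 0.832, again giving ≈ 33.7°.

≈ 34°N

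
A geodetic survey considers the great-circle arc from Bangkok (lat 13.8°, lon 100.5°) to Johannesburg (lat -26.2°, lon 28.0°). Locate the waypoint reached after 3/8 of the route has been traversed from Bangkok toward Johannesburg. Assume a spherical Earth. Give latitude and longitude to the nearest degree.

≈ lat -2°, lon 74°

From cos δ = sin φ₁ sin φ₂ + cos φ₁ cos φ₂ cos Δλ, the central angle is δ ≈ 1.413 rad (81.0°).
Interpolate at f = 3/8 with slerp weights a = sin((1−f)δ)/sin δ ≈ 0.783, b = sin(fδ)/sin δ ≈ 0.512.
p = a·p₁ + b·p₂ ≈ (0.267, 0.963, -0.039); φ = arcsin(p_z) ≈ -2.25°, λ = atan2(p_y, p_x) ≈ 74.50°.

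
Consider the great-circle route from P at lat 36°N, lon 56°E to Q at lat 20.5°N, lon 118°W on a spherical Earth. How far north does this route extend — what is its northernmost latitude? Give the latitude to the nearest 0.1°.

≈ 84.6°N

The great circle lies in the plane with unit normal n̂ = (p₁ × p₂)/|p₁ × p₂|.
Here n̂_z ≈ -0.095; the vertex latitude is φ_max = arccos|n̂_z| ≈ 84.6°.
Check via Clairaut: cos φ_max = |cos φ₁| · sin C = cos(36.0°)·sin(6.7°) ≈ 0.095, again giving ≈ 84.6°.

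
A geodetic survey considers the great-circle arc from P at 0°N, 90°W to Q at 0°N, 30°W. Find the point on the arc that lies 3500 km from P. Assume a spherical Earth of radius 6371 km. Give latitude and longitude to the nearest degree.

Write both endpoints as unit vectors p₁, p₂ with components (cos φ cos λ, cos φ sin λ, sin φ).
The central angle between the endpoints is δ = arccos(p₁·p₂) ≈ 1.047 rad (60.0°). The total great-circle distance is δ·R ≈ 1.047 × 6371 ≈ 6672 km, so the target fraction is f = 3500/6672 ≈ 0.525.
Interpolate at f ≈ 0.525 with slerp weights a = sin((1−f)δ)/sin δ ≈ 0.551, b = sin(fδ)/sin δ ≈ 0.603.
p = a·p₁ + b·p₂ ≈ (0.522, -0.853, 0.000); φ = arcsin(p_z) ≈ 0.00°, λ = atan2(p_y, p_x) ≈ -58.52°.

≈ 0°N, 59°W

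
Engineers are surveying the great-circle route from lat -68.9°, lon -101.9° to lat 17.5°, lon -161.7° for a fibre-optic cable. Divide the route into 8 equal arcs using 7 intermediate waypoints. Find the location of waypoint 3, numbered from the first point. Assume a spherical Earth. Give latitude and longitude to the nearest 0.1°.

Write both endpoints as unit vectors p₁, p₂ with components (cos φ cos λ, cos φ sin λ, sin φ).
The central angle between the endpoints is δ = arccos(p₁·p₂) ≈ 1.679 rad (96.2°).
Interpolate at f = 3/8 with slerp weights a = sin((1−f)δ)/sin δ ≈ 0.872, b = sin(fδ)/sin δ ≈ 0.592.
p = a·p₁ + b·p₂ ≈ (-0.601, -0.485, -0.636); φ = arcsin(p_z) ≈ -39.46°, λ = atan2(p_y, p_x) ≈ -141.12°.

≈ lat -39.5°, lon -141.1°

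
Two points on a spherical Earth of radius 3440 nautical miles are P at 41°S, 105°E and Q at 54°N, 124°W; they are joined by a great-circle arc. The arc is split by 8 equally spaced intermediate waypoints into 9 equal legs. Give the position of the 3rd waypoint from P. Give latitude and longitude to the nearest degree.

≈ 5°S, 141°E

Write both endpoints as unit vectors p₁, p₂ with components (cos φ cos λ, cos φ sin λ, sin φ).
The central angle between the endpoints is δ = arccos(p₁·p₂) ≈ 2.535 rad (145.3°).
Interpolate at f = 3/9 with slerp weights a = sin((1−f)δ)/sin δ ≈ 1.743, b = sin(fδ)/sin δ ≈ 1.313.
p = a·p₁ + b·p₂ ≈ (-0.772, 0.631, -0.081); φ = arcsin(p_z) ≈ -4.65°, λ = atan2(p_y, p_x) ≈ 140.76°.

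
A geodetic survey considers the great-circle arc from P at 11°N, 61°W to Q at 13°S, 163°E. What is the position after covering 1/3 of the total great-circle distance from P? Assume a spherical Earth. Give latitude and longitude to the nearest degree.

Write both endpoints as unit vectors p₁, p₂ with components (cos φ cos λ, cos φ sin λ, sin φ).
The central angle between the endpoints is δ = arccos(p₁·p₂) ≈ 2.391 rad (137.0°).
Interpolate at f = 1/3 with slerp weights a = sin((1−f)δ)/sin δ ≈ 1.465, b = sin(fδ)/sin δ ≈ 1.048.
p = a·p₁ + b·p₂ ≈ (-0.279, -0.959, 0.044); φ = arcsin(p_z) ≈ 2.51°, λ = atan2(p_y, p_x) ≈ -106.23°.

≈ 3°N, 106°W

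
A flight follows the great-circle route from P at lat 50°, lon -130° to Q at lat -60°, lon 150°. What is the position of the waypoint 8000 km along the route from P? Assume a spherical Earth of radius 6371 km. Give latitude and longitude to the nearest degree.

From cos δ = sin φ₁ sin φ₂ + cos φ₁ cos φ₂ cos Δλ, the central angle is δ ≈ 2.224 rad (127.4°). The total great-circle distance is δ·R ≈ 2.224 × 6371 ≈ 14168 km, so the target fraction is f = 8000/14168 ≈ 0.565.
Interpolate at f ≈ 0.565 with slerp weights a = sin((1−f)δ)/sin δ ≈ 1.037, b = sin(fδ)/sin δ ≈ 1.197.
p = a·p₁ + b·p₂ ≈ (-0.947, -0.211, -0.242); φ = arcsin(p_z) ≈ -14.01°, λ = atan2(p_y, p_x) ≈ -167.41°.

≈ lat -14°, lon -167°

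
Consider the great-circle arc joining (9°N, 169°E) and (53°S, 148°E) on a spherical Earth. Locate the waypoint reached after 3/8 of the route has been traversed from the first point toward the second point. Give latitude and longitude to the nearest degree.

≈ (15°S, 163°E)

Convert each endpoint to a unit vector on the sphere (x = cos φ cos λ, y = cos φ sin λ, z = sin φ).
The central angle between the endpoints is δ = arccos(p₁·p₂) ≈ 1.126 rad (64.5°).
Interpolate at f = 3/8 with slerp weights a = sin((1−f)δ)/sin δ ≈ 0.717, b = sin(fδ)/sin δ ≈ 0.454.
p = a·p₁ + b·p₂ ≈ (-0.927, 0.280, -0.250); φ = arcsin(p_z) ≈ -14.51°, λ = atan2(p_y, p_x) ≈ 163.19°.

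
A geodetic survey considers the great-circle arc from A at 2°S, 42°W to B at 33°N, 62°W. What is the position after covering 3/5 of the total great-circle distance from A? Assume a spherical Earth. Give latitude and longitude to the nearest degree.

≈ 19°N, 53°W

The haversine formula gives a central angle δ ≈ 0.694 rad (39.8°) between the endpoints.
Interpolate at f = 3/5 with slerp weights a = sin((1−f)δ)/sin δ ≈ 0.428, b = sin(fδ)/sin δ ≈ 0.632.
p = a·p₁ + b·p₂ ≈ (0.567, -0.755, 0.329); φ = arcsin(p_z) ≈ 19.24°, λ = atan2(p_y, p_x) ≈ -53.08°.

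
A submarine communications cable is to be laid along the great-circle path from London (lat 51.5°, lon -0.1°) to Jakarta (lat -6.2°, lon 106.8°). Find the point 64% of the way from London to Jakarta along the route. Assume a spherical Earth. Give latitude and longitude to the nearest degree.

The haversine formula gives a central angle δ ≈ 1.838 rad (105.3°) between the endpoints.
Interpolate at f = 0.64 with slerp weights a = sin((1−f)δ)/sin δ ≈ 0.637, b = sin(fδ)/sin δ ≈ 0.957.
p = a·p₁ + b·p₂ ≈ (0.122, 0.910, 0.395); φ = arcsin(p_z) ≈ 23.29°, λ = atan2(p_y, p_x) ≈ 82.39°.

≈ lat 23°, lon 82°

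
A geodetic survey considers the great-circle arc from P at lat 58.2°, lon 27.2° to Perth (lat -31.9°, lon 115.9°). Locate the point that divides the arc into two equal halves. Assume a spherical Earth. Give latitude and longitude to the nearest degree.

Write both endpoints as unit vectors p₁, p₂ with components (cos φ cos λ, cos φ sin λ, sin φ).
The central angle between the endpoints is δ = arccos(p₁·p₂) ≈ 2.025 rad (116.0°).
Interpolate at f = 1/2 with slerp weights a = sin((1−f)δ)/sin δ ≈ 0.944, b = sin(fδ)/sin δ ≈ 0.944.
p = a·p₁ + b·p₂ ≈ (0.092, 0.948, 0.303); φ = arcsin(p_z) ≈ 17.67°, λ = atan2(p_y, p_x) ≈ 84.44°.

≈ lat 18°, lon 84°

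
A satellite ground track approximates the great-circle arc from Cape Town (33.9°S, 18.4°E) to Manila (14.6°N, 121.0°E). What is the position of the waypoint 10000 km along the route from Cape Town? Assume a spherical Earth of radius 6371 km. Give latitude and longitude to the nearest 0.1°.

≈ (4.6°N, 105.3°E)

Write both endpoints as unit vectors p₁, p₂ with components (cos φ cos λ, cos φ sin λ, sin φ).
The central angle between the endpoints is δ = arccos(p₁·p₂) ≈ 1.892 rad (108.4°). The total great-circle distance is δ·R ≈ 1.892 × 6371 ≈ 12055 km, so the target fraction is f = 10000/12055 ≈ 0.830.
Interpolate at f ≈ 0.830 with slerp weights a = sin((1−f)δ)/sin δ ≈ 0.334, b = sin(fδ)/sin δ ≈ 1.054.
p = a·p₁ + b·p₂ ≈ (-0.262, 0.962, 0.079); φ = arcsin(p_z) ≈ 4.55°, λ = atan2(p_y, p_x) ≈ 105.25°.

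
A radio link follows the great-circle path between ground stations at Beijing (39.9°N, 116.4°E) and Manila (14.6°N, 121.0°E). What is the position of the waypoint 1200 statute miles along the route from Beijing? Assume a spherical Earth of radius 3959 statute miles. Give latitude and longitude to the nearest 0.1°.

From cos δ = sin φ₁ sin φ₂ + cos φ₁ cos φ₂ cos Δλ, the central angle is δ ≈ 0.447 rad (25.6°). The total great-circle distance is δ·R ≈ 0.447 × 3959 ≈ 1770 mi, so the target fraction is f = 1200/1770 ≈ 0.678.
Interpolate at f ≈ 0.678 with slerp weights a = sin((1−f)δ)/sin δ ≈ 0.332, b = sin(fδ)/sin δ ≈ 0.690.
p = a·p₁ + b·p₂ ≈ (-0.457, 0.801, 0.387); φ = arcsin(p_z) ≈ 22.76°, λ = atan2(p_y, p_x) ≈ 119.73°.

≈ 22.8°N, 119.7°E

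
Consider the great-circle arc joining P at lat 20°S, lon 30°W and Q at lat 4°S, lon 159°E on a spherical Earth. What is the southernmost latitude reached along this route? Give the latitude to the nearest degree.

≈ 70°S

The great circle lies in the plane with unit normal n̂ = (p₁ × p₂)/|p₁ × p₂|.
Here n̂_z ≈ -0.340; the vertex latitude is φ_max = arccos|n̂_z| ≈ 70.1°.
Check via Clairaut: cos φ_max = |cos φ₁| · sin C = cos(20.0°)·sin(158.8°) ≈ 0.340, again giving ≈ 70.1°.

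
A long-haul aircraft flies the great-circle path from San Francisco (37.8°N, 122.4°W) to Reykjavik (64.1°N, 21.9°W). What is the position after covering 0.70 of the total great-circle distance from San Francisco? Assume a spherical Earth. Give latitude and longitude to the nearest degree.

Write both endpoints as unit vectors p₁, p₂ with components (cos φ cos λ, cos φ sin λ, sin φ).
The central angle between the endpoints is δ = arccos(p₁·p₂) ≈ 1.060 rad (60.8°).
Interpolate at f = 0.70 with slerp weights a = sin((1−f)δ)/sin δ ≈ 0.358, b = sin(fδ)/sin δ ≈ 0.775.
p = a·p₁ + b·p₂ ≈ (0.162, -0.365, 0.917); φ = arcsin(p_z) ≈ 66.44°, λ = atan2(p_y, p_x) ≈ -66.06°.

≈ (66°N, 66°W)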